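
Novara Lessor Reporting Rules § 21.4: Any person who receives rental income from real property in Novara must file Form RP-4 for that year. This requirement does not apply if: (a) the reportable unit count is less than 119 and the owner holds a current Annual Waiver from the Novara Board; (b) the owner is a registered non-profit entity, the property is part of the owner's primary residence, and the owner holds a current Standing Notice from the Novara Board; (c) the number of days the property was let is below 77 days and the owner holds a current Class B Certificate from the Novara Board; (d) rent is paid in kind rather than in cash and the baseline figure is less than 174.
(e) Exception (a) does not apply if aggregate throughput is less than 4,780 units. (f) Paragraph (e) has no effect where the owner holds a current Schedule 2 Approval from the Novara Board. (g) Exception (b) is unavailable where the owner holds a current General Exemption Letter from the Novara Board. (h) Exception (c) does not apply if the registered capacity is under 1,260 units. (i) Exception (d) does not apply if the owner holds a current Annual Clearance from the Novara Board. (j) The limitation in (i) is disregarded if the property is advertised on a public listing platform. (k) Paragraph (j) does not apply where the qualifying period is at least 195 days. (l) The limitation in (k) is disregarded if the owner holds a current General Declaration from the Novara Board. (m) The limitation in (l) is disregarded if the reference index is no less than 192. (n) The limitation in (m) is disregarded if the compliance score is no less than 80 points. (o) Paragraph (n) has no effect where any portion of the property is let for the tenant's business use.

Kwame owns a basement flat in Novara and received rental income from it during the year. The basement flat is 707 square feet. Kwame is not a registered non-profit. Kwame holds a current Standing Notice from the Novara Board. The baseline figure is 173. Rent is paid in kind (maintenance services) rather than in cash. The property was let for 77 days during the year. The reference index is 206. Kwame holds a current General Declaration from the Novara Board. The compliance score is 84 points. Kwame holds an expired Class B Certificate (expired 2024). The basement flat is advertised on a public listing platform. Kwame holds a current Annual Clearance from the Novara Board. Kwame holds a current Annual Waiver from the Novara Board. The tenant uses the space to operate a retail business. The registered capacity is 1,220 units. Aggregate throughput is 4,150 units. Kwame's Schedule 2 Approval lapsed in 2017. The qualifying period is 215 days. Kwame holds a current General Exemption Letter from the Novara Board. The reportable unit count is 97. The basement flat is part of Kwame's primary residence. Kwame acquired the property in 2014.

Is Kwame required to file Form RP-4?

Exception (a)'s conditions are all satisfied: the reportable unit count is 97, less than the 119 limit; a current Annual Waiver is held. However, paragraphs (e)–(f) must be considered: (e) operates against (a): aggregate throughput is 4,150 units, less than the 4,780 units limit. (f), which would lift (e), is inapplicable — there is no Schedule 2 Approval in force. So (a) is unavailable.
Exception (b) fails — Kwame is not a registered non-profit.
Exception (c) does not apply: the number of days the property was let is 77 days, not below 77 days.
Exception (d) is satisfied on its face — rent is paid in kind; the baseline figure is 173, less than the 174 limit. But: (i) operates against (d): a current Annual Clearance is held. (j) is engaged (the property is publicly advertised), but is set aside by (k): (k) operates against (j): the qualifying period is 215 days, meeting the 195 days threshold. (l) would limit (k) — a current General Declaration is held — but (m) sets (l) aside: (m) operates against (l): the reference index is 206, meeting the 192 threshold. (n) would limit (m) — the compliance score is 84 points, meeting the 80 points threshold — but (o) sets (n) aside: (o) operates against (n): the space is let for business use. So (d) is unavailable.
No exception displaces § 21.4.

Yes — Kwame must file Form RP-4.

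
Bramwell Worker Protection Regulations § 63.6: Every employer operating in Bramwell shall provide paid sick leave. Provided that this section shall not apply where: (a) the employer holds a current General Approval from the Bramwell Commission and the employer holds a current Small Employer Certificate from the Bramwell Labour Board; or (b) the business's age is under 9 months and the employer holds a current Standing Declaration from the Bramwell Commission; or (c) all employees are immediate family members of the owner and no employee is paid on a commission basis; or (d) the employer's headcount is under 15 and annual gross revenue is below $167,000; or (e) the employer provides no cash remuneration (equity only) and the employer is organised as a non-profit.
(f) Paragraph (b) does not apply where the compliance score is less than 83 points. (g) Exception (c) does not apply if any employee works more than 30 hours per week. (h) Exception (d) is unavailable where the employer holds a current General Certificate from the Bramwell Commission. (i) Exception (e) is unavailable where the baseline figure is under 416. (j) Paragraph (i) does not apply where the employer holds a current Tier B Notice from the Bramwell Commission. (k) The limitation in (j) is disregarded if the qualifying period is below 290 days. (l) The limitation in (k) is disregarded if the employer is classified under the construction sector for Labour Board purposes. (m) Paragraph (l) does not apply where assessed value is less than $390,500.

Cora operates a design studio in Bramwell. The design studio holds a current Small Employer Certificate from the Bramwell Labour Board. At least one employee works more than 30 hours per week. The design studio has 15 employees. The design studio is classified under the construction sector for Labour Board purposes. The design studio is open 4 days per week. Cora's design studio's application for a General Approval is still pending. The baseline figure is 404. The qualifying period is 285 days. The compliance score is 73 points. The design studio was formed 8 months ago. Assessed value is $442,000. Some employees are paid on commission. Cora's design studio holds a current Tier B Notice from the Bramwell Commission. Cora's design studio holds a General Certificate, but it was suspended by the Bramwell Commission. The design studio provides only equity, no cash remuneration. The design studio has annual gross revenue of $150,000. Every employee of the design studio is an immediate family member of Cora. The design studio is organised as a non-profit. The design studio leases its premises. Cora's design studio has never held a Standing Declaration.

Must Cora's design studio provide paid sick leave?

No — exception (e) applies; Cora's design studio is not required to provide paid sick leave.

Exception (a) does not apply: no current General Approval is held.
Exception (b) requires that the employer holds a current Standing Declaration from the Bramwell Commission; but no current Standing Declaration is held, so (b) is unavailable.
Exception (c) does not apply: some employees are paid on commission.
Exception (d) requires that the employer's headcount is under 15; but the employer's headcount is 15, not under 15, so (d) is unavailable.
All of (e)'s requirements are met (remuneration is equity-only; the employer is a non-profit). Considering the limiting provisions: (i) would limit (e) — the baseline figure is 404, under the 416 limit — but (j) sets (i) aside: (j) operates against (i): a current Tier B Notice is held. (k) operates (the qualifying period is 285 days, below the 290 days limit), but is set aside by (l): (l) operates against (k): the design studio is classified under the construction sector. (m), which would lift (l), does not operate here — assessed value is $442,000, not less than $390,500. So (e) applies.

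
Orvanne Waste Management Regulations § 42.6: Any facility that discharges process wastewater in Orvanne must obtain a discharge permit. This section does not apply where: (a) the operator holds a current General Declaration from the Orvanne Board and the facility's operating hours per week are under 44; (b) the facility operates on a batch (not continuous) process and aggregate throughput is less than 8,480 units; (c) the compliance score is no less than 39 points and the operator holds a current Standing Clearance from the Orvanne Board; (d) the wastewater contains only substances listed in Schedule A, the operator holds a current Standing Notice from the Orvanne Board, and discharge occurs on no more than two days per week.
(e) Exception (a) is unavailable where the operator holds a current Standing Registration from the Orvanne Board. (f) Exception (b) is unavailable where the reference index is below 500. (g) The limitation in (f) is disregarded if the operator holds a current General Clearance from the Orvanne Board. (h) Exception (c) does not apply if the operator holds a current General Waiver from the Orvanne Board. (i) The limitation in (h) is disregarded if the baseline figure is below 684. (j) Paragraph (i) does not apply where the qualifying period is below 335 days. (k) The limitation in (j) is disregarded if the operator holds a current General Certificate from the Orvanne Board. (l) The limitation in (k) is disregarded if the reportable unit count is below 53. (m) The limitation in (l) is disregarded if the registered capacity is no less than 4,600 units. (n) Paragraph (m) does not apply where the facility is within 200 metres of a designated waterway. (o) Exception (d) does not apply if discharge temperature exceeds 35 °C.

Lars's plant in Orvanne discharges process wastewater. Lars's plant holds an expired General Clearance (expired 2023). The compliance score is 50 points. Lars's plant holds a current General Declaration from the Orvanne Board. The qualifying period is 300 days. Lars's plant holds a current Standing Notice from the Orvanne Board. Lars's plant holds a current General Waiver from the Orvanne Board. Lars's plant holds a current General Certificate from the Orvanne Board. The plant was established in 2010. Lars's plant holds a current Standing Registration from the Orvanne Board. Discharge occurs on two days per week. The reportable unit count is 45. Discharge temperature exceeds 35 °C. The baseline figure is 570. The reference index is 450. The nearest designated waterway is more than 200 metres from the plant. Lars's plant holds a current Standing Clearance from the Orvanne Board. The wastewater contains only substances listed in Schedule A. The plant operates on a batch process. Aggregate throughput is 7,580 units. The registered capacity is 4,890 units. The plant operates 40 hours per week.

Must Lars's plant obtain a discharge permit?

No — exception (c) applies; Lars's plant is not required to obtain a discharge permit.

All of (a)'s requirements are met (a current General Declaration is held; the facility's operating hours per week are 40, under the 44 limit). But applying paragraph (e): (e) applies — a current Standing Registration is held. (a) is therefore removed.
Exception (b) is satisfied on its face — the facility operates on a batch process; aggregate throughput is 7,580 units, less than the 8,480 units limit. But applying paragraphs (f)–(g): (f) operates against (b): the reference index is 450, below the 500 limit. (g), which would lift (f), is not triggered — no current General Clearance is held. So (b) is unavailable.
Exception (c) is satisfied on its face — the compliance score is 50 points, meeting the 39 points threshold; a current Standing Clearance is held. Under paragraphs (h)–(n): (h) would limit (c) — a current General Waiver is held — but (i) sets (h) aside: (i) is triggered — the baseline figure is 570, below the 684 limit. (j) would limit (i) — the qualifying period is 300 days, below the 335 days limit — but (k) sets (j) aside: (k) operates against (j): a current General Certificate is held. (l) is triggered (the reportable unit count is 45, below the 53 limit), but yields to (m): (m) is engaged — the registered capacity is 4,890 units, meeting the 4,600 units threshold. (n) is not triggered (the plant is more than 200 m from any designated waterway), so (m) stands. So (c) applies.
Exception (d)'s conditions are all satisfied: the wastewater is Schedule-A-only; a current Standing Notice is held; discharge occurs on no more than two days per week. But: (o) operates — discharge temperature exceeds 35 °C. So (d) is unavailable.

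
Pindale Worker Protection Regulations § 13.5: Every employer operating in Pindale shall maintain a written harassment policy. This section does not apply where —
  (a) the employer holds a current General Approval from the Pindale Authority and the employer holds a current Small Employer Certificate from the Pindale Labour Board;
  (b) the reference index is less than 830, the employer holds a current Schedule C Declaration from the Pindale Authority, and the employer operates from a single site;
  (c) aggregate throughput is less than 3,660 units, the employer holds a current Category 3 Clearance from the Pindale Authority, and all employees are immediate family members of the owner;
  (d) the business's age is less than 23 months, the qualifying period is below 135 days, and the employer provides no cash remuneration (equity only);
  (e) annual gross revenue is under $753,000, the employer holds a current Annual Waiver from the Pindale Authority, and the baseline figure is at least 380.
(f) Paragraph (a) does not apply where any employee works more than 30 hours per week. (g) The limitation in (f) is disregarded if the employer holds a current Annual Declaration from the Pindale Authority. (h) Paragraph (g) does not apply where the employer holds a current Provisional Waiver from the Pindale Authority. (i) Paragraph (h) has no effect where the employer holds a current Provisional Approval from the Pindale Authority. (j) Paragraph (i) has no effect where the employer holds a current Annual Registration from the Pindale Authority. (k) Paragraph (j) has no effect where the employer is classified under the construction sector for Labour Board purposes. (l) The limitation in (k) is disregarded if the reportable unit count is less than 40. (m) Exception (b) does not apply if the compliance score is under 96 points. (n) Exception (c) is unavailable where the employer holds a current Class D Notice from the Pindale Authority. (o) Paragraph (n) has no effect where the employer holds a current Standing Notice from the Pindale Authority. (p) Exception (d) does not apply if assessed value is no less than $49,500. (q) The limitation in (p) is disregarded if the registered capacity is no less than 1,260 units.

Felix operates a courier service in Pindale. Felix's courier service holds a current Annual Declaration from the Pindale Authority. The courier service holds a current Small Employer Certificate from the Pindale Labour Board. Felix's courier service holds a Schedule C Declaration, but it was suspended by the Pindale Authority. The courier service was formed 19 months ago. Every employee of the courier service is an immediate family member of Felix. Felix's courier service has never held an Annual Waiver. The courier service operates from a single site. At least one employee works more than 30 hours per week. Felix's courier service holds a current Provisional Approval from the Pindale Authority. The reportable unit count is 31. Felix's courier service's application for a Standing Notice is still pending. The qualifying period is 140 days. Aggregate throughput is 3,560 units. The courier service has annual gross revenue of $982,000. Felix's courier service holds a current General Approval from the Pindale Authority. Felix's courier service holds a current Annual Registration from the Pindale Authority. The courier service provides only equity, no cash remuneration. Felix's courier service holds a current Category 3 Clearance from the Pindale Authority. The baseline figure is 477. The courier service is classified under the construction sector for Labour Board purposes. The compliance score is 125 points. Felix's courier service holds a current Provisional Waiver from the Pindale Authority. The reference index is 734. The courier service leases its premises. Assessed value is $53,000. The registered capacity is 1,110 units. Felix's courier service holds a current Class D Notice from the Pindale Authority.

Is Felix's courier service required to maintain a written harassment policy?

Exception (a)'s conditions are all satisfied: a current General Approval is held; a current Small Employer Certificate is held. However, paragraphs (f)–(l) must be considered: (f) operates — at least one employee exceeds 30 hours/week. (g) would limit (f) — a current Annual Declaration is held — but (h) sets (g) aside: (h) operates against (g): a current Provisional Waiver is held. (i) would limit (h) — a current Provisional Approval is held — but (j) sets (i) aside: (j) operates against (i): a current Annual Registration is held. (k) would limit (j) — the courier service is classified under the construction sector — but (l) sets (k) aside: (l) operates — the reportable unit count is 31, less than the 40 limit. Exception (a) does not apply.
Exception (b) requires that the employer holds a current Schedule C Declaration from the Pindale Authority; but no current Schedule C Declaration is held, so (b) is unavailable.
Exception (c)'s conditions are all satisfied: aggregate throughput is 3,560 units, less than the 3,660 units limit; a current Category 3 Clearance is held; every employee is an immediate family member. Turning to paragraphs (n)–(o): (n) operates against (c): a current Class D Notice is held. (o), which would lift (n), is inapplicable — there is no Standing Notice in force. So (c) is unavailable.
Exception (d) requires that the qualifying period is below 135 days; but the qualifying period is 140 days, not below 135 days, so (d) is unavailable.
Exception (e) fails — annual gross revenue is $982,000, not under $753,000.
No exception applies. The general rule governs.

Yes — Felix's courier service must maintain a written harassment policy.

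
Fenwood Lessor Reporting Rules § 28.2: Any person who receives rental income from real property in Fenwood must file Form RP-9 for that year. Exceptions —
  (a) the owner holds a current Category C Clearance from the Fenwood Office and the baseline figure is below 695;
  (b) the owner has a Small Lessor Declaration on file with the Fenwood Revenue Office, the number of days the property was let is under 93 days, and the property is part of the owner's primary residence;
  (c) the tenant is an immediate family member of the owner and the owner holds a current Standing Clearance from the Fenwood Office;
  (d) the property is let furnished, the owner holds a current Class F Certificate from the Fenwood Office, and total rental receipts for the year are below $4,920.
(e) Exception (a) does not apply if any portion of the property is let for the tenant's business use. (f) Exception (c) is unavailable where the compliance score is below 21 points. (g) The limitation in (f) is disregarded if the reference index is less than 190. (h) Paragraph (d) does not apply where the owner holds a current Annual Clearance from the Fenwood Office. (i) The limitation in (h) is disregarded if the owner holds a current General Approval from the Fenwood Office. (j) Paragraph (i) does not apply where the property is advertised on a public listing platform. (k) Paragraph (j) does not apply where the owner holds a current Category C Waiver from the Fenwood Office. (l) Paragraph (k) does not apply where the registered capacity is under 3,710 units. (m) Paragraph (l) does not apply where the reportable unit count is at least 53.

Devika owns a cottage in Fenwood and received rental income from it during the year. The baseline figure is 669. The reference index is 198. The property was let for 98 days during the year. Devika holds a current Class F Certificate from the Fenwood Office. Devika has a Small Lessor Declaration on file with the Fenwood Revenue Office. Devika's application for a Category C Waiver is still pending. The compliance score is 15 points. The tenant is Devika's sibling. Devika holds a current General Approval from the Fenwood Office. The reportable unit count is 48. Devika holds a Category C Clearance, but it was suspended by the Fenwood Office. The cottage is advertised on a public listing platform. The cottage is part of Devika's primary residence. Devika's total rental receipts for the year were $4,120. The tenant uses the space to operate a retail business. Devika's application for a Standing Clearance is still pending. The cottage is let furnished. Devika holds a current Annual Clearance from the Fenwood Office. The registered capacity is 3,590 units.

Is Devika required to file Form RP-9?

Yes — Devika must file Form RP-9.

Exception (a) fails — there is no Category C Clearance in force.
Exception (b) fails — the number of days the property was let is 98 days, not under 93 days.
Exception (c) requires that the owner holds a current Standing Clearance from the Fenwood Office; but the Standing Clearance is not current, so (c) is unavailable.
Exception (d) is satisfied on its face — the property is let furnished; a current Class F Certificate is held; total rental receipts for the year are $4,120, below the $4,920 limit. But: (h) operates against (d): a current Annual Clearance is held. (i) operates (a current General Approval is held), but is displaced by (j): (j) applies — the property is publicly advertised. (k), which would lift (j), does not operate here — the Category C Waiver is not current. (d) is therefore removed.
No exception displaces § 28.2.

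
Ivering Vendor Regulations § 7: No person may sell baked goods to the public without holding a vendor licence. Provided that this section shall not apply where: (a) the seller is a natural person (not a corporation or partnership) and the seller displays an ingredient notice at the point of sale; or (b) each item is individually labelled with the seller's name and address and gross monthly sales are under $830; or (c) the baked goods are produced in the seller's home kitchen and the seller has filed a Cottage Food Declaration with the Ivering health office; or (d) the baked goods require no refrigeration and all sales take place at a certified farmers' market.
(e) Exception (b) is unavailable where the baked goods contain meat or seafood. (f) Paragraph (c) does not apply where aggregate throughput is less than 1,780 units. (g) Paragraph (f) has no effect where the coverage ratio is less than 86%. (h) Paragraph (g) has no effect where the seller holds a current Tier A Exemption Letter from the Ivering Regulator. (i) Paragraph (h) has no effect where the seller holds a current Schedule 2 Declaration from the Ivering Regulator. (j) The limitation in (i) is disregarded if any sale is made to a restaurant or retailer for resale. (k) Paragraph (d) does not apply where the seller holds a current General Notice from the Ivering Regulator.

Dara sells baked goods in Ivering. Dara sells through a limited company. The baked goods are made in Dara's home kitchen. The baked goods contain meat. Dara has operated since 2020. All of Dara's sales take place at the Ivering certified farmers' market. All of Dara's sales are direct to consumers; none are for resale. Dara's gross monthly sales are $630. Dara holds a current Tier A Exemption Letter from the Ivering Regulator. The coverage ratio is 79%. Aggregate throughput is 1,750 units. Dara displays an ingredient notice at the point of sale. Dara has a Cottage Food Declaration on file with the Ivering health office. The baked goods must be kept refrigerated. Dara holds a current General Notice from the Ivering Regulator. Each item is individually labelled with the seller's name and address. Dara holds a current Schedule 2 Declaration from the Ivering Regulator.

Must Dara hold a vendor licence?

Exception (a) does not apply: the seller operates through a limited company.
Exception (b) is satisfied on its face — items are individually labelled; gross monthly sales are $630, under the $830 limit. However, paragraph (e) must be considered: (e) operates — the baked goods contain meat. So (b) is unavailable.
Exception (c): the baked goods are home-kitchen produced; a Cottage Food Declaration is on file — every condition holds. As to paragraphs (f)–(j): (f) would limit (c) — aggregate throughput is 1,750 units, less than the 1,780 units limit — but (g) sets (f) aside: (g) operates against (f): the coverage ratio is 79%, less than the 86% limit. (h) would limit (g) — a current Tier A Exemption Letter is held — but (i) sets (h) aside: (i) operates against (h): a current Schedule 2 Declaration is held. (j) is not triggered (no sales are for resale), so (i) stands. (c) remains available.
Exception (d) fails — the baked goods require refrigeration.

No — exception (c) applies; Dara is not required to hold a vendor licence.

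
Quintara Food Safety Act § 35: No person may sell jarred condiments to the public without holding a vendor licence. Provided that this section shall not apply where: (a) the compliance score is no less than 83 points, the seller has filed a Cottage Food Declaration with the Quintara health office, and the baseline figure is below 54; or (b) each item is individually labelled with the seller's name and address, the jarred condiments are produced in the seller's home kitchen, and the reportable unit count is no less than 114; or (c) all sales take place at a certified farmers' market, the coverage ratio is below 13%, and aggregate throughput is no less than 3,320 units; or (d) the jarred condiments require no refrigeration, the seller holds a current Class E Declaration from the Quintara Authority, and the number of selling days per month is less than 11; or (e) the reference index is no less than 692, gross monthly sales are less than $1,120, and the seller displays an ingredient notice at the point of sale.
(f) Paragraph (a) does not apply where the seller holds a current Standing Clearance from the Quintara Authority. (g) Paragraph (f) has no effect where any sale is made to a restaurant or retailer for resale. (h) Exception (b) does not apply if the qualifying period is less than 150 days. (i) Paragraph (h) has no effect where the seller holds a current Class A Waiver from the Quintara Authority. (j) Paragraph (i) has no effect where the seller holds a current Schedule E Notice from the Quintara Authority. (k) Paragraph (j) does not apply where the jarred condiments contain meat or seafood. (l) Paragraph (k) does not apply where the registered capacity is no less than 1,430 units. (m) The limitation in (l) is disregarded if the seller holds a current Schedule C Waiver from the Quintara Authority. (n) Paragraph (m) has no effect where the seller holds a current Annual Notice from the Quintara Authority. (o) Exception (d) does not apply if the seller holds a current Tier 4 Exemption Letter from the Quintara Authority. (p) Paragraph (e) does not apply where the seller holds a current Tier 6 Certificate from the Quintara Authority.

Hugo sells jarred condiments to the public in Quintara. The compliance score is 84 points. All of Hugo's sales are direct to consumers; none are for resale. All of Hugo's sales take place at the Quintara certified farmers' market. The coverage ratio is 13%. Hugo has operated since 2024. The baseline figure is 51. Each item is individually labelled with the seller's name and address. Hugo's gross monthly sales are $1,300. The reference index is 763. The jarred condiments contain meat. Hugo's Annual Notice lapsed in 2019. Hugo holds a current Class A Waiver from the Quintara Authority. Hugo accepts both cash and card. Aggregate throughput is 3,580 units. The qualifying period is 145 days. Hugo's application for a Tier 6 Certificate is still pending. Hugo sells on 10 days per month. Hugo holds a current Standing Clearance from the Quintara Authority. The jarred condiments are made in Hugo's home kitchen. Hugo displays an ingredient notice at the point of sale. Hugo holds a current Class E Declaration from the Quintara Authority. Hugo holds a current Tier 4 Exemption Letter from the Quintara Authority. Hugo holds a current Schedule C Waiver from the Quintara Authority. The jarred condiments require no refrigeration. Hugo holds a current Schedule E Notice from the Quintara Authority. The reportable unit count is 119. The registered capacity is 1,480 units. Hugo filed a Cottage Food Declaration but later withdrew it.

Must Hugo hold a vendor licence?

No — exception (b) applies; Hugo is not required to hold a vendor licence.

Exception (a) requires that the seller has filed a Cottage Food Declaration with the Quintara health office; but the Cottage Food Declaration was withdrawn, so (a) is unavailable.
Exception (b): items are individually labelled; the jarred condiments are home-kitchen produced; the reportable unit count is 119, meeting the 114 threshold — every condition holds. Considering the limiting provisions: (h) is engaged (the qualifying period is 145 days, less than the 150 days limit), but yields to (i): (i) operates — a current Class A Waiver is held. (j) would limit (i) — a current Schedule E Notice is held — but (k) sets (j) aside: (k) applies — the jarred condiments contain meat. (l) is engaged (the registered capacity is 1,480 units, meeting the 1,430 units threshold), but is set aside by (m): (m) applies — a current Schedule C Waiver is held. (n) is not engaged (no current Annual Notice is held), so (m) stands. Exception (b) stands.
Exception (c) does not apply: the coverage ratio is 13%, not below 13%.
Exception (d)'s conditions are all satisfied: the jarred condiments are shelf-stable; a current Class E Declaration is held; the number of selling days per month is 10, less than the 11 limit. Turning to paragraph (o): (o) applies — a current Tier 4 Exemption Letter is held. (d) is therefore removed.
Exception (e) requires that gross monthly sales are less than $1,120; but gross monthly sales are $1,300, not less than $1,120, so (e) is unavailable.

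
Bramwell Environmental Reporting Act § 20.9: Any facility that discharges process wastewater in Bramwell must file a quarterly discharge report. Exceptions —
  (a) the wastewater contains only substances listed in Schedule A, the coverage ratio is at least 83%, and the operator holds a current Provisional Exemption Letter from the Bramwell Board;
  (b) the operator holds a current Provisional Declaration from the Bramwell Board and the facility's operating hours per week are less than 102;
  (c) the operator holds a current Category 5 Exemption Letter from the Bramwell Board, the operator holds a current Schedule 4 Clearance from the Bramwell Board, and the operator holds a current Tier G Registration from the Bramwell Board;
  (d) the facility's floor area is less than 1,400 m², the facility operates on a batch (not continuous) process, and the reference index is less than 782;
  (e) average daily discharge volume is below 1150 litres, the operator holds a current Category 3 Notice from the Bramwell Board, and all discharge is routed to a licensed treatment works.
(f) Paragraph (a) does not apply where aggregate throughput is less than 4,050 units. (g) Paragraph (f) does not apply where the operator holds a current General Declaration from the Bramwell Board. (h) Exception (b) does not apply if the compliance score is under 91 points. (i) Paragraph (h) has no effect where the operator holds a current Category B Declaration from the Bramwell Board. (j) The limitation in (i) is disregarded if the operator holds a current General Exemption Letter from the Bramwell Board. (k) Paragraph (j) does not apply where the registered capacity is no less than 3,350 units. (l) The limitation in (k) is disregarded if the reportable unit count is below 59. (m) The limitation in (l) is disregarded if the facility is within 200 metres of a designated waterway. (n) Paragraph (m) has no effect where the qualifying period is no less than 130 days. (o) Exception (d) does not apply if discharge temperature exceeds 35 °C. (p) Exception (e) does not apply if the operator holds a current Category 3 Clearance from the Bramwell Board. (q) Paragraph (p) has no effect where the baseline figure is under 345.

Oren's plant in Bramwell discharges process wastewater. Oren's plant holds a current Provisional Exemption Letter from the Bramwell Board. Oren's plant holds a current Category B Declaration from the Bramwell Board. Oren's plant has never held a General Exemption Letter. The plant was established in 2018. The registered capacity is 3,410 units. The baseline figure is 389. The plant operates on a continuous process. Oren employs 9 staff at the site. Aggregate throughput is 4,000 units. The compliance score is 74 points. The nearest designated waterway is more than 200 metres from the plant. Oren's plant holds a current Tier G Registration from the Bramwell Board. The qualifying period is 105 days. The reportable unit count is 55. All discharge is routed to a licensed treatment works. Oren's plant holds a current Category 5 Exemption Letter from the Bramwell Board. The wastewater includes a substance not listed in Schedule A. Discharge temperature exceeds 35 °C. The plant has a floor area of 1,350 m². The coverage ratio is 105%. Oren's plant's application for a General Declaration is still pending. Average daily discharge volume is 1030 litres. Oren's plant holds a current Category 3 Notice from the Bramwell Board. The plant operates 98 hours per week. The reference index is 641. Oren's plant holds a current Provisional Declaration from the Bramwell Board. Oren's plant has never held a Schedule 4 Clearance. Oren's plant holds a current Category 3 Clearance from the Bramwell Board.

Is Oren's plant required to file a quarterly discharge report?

Exception (a) does not apply: the wastewater includes a non-Schedule-A substance.
All of (b)'s requirements are met (a current Provisional Declaration is held; the facility's operating hours per week are 98, less than the 102 limit). Considering the limiting provisions: (h) is engaged (the compliance score is 74 points, under the 91 points limit), but is itself disapplied by (i): (i) operates — a current Category B Declaration is held. (j) is inapplicable (no current General Exemption Letter is held), so (i) stands. (b) remains available.
Exception (c) does not apply: the Schedule 4 Clearance is not current.
Exception (d) does not apply: the facility operates on a continuous process.
Exception (e) is satisfied on its face — average daily discharge volume is 1030 litres, below the 1150 litres limit; a current Category 3 Notice is held; discharge is routed to a licensed treatment works. However, paragraphs (p)–(q) must be considered: (p) is triggered — a current Category 3 Clearance is held. (q), which would lift (p), does not operate here — the baseline figure is 389, not under 345. Exception (e) does not apply.

No — exception (b) applies; Oren's plant is not required to file a quarterly discharge report.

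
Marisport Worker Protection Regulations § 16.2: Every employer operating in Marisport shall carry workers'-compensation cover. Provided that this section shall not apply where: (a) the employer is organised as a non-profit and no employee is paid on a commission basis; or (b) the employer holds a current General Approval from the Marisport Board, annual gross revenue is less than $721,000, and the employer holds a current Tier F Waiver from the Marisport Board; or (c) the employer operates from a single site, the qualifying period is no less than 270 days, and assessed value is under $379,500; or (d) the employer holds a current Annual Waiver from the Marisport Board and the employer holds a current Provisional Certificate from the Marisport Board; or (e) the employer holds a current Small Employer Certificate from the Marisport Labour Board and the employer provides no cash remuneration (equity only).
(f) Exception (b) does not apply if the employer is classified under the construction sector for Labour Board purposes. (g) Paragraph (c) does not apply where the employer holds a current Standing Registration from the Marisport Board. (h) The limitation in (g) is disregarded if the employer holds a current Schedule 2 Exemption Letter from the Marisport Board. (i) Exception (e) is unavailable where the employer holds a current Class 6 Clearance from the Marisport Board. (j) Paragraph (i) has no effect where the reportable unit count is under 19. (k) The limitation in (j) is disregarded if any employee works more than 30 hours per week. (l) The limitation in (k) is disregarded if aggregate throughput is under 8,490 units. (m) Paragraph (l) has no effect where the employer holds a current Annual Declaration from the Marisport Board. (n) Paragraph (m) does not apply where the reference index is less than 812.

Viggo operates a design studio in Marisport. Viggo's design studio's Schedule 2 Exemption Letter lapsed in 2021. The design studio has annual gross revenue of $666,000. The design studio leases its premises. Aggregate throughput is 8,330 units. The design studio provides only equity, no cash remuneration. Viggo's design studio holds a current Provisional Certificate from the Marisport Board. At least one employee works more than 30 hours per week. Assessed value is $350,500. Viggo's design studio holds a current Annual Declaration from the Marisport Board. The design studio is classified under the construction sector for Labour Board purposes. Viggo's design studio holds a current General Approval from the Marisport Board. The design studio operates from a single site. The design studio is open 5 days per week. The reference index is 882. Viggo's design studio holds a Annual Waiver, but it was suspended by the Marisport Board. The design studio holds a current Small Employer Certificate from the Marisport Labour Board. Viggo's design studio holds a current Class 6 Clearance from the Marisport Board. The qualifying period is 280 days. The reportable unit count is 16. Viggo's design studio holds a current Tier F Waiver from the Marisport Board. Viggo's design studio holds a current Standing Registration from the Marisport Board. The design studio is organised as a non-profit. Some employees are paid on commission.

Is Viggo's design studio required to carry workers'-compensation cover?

Yes — Viggo's design studio must carry workers'-compensation cover.

Exception (a) requires that no employee is paid on a commission basis; but some employees are paid on commission, so (a) is unavailable.
Exception (b): a current General Approval is held; annual gross revenue is $666,000, less than the $721,000 limit; a current Tier F Waiver is held — every condition holds. However, paragraph (f) must be considered: (f) operates against (b): the design studio is classified under the construction sector. (b) is therefore removed.
Exception (c): the employer operates from a single site; the qualifying period is 280 days, meeting the 270 days threshold; assessed value is $350,500, under the $379,500 limit — every condition holds. Turning to paragraphs (g)–(h): (g) operates against (c): a current Standing Registration is held. (h), which would lift (g), is not triggered — there is no Schedule 2 Exemption Letter in force. So (c) is unavailable.
Exception (d) does not apply: there is no Annual Waiver in force.
All of (e)'s requirements are met (a current Small Employer Certificate is held; remuneration is equity-only). But applying paragraphs (i)–(n): (i) operates against (e): a current Class 6 Clearance is held. (j) would limit (i) — the reportable unit count is 16, under the 19 limit — but (k) sets (j) aside: (k) operates — at least one employee exceeds 30 hours/week. (l) would limit (k) — aggregate throughput is 8,330 units, under the 8,490 units limit — but (m) sets (l) aside: (m) is engaged — a current Annual Declaration is held. (n) is inapplicable (the reference index is 882, not less than 812), so (m) stands. So (e) is unavailable.
No exception applies. The general rule governs.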